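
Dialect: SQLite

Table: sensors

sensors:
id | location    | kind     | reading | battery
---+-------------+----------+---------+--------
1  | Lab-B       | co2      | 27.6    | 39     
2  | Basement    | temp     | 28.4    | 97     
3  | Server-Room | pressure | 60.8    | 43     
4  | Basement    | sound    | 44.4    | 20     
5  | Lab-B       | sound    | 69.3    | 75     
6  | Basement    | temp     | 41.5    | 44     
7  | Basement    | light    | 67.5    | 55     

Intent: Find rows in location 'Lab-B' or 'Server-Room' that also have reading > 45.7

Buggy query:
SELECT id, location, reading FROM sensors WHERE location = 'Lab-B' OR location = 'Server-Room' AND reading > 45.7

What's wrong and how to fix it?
Bug: AND binds tighter than OR, so this parses as location = 'Lab-B' OR (location = 'Server-Room' AND reading > 45.7)

Fix: Group the OR with parentheses (or use IN), then AND the threshold

Corrected query:
SELECT id, location, reading FROM sensors WHERE (location = 'Lab-B' OR location = 'Server-Room') AND reading > 45.7

Result:
id | location    | reading
---+-------------+--------
3  | Server-Room | 60.8   
5  | Lab-B       | 69.3   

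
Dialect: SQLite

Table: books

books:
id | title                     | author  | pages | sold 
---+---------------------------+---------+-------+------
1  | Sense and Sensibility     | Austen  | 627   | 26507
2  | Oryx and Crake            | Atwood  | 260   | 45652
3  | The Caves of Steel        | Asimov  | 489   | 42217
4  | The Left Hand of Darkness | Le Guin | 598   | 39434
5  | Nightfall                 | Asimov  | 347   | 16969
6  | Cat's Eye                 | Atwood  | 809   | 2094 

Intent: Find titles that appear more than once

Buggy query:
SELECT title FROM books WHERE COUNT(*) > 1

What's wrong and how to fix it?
Bug: COUNT(*) is an aggregate and cannot be used in WHERE

Fix: GROUP BY title, then filter groups with HAVING COUNT(*) > 1

Corrected query:
SELECT title FROM books GROUP BY title HAVING COUNT(*) > 1

Result:
(no rows)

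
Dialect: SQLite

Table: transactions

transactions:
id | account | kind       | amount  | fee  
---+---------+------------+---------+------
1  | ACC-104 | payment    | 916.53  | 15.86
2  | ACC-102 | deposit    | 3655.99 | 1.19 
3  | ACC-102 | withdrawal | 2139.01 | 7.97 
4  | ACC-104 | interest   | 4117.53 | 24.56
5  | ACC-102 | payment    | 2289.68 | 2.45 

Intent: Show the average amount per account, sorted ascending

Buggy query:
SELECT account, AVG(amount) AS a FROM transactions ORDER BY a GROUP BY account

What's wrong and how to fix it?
Bug: GROUP BY must precede ORDER BY

Fix: Move ORDER BY to the end, after GROUP BY

Corrected query:
SELECT account, AVG(amount) AS a FROM transactions GROUP BY account ORDER BY a

Result:
account | a          
--------+------------
ACC-104 | 2517.03    
ACC-102 | 2694.893333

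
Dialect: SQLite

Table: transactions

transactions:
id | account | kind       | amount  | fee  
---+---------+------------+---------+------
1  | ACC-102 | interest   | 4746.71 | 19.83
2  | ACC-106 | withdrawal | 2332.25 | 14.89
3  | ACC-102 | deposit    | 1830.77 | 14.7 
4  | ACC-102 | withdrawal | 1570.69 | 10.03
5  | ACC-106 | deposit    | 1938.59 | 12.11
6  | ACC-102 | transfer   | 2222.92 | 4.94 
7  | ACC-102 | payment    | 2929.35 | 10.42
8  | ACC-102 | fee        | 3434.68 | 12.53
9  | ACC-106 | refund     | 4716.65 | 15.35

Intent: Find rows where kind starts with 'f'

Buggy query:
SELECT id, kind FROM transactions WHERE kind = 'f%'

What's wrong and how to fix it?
Bug: Wildcards only work with LIKE; '=' treats '%' as a literal character

Fix: Replace '=' with LIKE so 'f%' is treated as a pattern

Corrected query:
SELECT id, kind FROM transactions WHERE kind LIKE 'f%'

Result:
id | kind
---+-----
8  | fee 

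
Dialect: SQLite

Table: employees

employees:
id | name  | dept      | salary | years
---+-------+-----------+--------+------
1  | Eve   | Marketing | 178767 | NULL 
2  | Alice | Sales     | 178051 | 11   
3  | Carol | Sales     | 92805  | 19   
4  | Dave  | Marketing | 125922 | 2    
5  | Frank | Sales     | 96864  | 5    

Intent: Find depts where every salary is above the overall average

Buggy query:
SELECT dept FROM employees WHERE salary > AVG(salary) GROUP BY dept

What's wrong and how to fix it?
Bug: AVG() is an aggregate; it can't sit directly in WHERE

Fix: Compute the overall average in a scalar subquery and compare each group's MIN against it in HAVING

Corrected query:
SELECT dept FROM employees GROUP BY dept HAVING MIN(salary) > (SELECT AVG(salary) FROM employees)

Result:
(no rows)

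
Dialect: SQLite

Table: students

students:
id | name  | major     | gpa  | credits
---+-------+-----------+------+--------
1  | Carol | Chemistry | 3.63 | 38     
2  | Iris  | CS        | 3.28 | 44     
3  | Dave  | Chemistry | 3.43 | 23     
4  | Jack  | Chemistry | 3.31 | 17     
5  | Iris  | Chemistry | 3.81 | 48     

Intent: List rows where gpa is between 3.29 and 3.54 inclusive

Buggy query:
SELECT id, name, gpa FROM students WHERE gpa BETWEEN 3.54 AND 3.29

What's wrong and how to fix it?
Bug: The bounds are reversed; BETWEEN a AND b requires a <= b to match anything

Fix: Swap the bounds so the smaller value comes first

Corrected query:
SELECT id, name, gpa FROM students WHERE gpa BETWEEN 3.29 AND 3.54

Result:
id | name | gpa 
---+------+-----
3  | Dave | 3.43
4  | Jack | 3.31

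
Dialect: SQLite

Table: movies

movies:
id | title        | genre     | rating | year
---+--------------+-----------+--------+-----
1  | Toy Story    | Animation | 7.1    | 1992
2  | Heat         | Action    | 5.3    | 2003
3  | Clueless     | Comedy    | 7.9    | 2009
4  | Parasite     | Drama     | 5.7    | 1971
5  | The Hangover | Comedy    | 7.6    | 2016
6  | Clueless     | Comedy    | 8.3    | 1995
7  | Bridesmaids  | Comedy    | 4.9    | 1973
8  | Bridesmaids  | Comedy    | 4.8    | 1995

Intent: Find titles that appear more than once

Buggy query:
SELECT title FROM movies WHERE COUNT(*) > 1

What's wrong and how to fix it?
Bug: WHERE can't reference COUNT(*); aggregates are computed after WHERE

Fix: GROUP BY title, then filter groups with HAVING COUNT(*) > 1

Corrected query:
SELECT title FROM movies GROUP BY title HAVING COUNT(*) > 1

Result:
title      
-----------
Bridesmaids
Clueless   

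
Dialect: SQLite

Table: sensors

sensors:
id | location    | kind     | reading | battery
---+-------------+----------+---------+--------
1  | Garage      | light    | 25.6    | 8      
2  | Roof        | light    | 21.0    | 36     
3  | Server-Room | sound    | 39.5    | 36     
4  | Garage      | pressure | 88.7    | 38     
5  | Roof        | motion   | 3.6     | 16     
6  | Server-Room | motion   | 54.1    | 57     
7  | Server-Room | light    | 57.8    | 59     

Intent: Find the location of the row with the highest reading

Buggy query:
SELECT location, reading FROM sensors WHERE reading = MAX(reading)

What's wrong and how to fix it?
Bug: MAX(reading) is an aggregate and cannot be used directly in WHERE

Fix: Use a subquery: WHERE reading = (SELECT MAX(reading) FROM sensors)

Corrected query:
SELECT location, reading FROM sensors WHERE reading = (SELECT MAX(reading) FROM sensors)

Result:
location | reading
---------+--------
Garage   | 88.7   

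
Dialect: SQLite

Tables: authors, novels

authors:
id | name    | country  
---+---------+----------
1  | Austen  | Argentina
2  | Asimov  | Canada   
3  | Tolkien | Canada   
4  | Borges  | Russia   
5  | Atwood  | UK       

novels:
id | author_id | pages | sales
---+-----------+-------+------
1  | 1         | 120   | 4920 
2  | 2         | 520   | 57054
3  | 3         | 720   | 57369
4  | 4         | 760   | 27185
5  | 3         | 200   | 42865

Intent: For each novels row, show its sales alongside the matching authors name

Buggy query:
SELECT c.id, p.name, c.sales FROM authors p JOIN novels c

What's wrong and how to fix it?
Bug: Missing join condition: each novels row is matched to all authors rows instead of just its own

Fix: Specify the join condition linking the foreign key to the parent id

Corrected query:
SELECT c.id, p.name, c.sales FROM authors p JOIN novels c ON c.author_id = p.id

Result:
id | name    | sales
---+---------+------
1  | Austen  | 4920 
2  | Asimov  | 57054
3  | Tolkien | 57369
4  | Borges  | 27185
5  | Tolkien | 42865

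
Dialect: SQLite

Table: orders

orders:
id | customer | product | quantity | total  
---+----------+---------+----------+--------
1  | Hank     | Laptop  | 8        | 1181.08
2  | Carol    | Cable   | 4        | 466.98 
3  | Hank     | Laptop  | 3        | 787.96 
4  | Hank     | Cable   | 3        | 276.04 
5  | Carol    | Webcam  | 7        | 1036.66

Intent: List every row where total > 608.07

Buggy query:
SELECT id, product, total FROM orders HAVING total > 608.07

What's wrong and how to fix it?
Bug: This is a non-aggregate query (no GROUP BY, no aggregates), so in SQLite the HAVING clause is invalid here; a row-level condition belongs in WHERE

Fix: Use WHERE for row-level filtering

Corrected query:
SELECT id, product, total FROM orders WHERE total > 608.07

Result:
id | product | total  
---+---------+--------
1  | Laptop  | 1181.08
3  | Laptop  | 787.96 
5  | Webcam  | 1036.66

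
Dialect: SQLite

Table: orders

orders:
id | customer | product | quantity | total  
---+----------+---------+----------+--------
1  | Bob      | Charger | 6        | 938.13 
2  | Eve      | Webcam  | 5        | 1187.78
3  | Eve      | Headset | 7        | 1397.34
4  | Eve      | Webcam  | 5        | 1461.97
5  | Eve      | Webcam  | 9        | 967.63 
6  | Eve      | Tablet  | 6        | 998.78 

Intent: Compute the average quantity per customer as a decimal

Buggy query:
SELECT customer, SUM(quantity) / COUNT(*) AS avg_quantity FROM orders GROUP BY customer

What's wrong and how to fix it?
Bug: SUM(quantity) and COUNT(*) are both integers; the division truncates the fractional part

Fix: Multiply by 1.0 (or CAST to REAL) to force floating-point division

Corrected query:
SELECT customer, SUM(quantity) * 1.0 / COUNT(*) AS avg_quantity FROM orders GROUP BY customer

Result:
customer | avg_quantity
---------+-------------
Bob      | 6           
Eve      | 6.4         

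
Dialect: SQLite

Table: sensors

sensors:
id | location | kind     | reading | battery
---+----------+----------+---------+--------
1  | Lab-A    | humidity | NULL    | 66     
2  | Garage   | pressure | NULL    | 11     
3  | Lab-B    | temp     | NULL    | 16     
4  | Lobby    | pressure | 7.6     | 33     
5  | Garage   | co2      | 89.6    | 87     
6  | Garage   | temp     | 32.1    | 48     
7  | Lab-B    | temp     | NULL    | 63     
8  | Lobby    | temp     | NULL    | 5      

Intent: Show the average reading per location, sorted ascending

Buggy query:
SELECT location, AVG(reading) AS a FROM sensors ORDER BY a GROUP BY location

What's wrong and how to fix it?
Bug: GROUP BY must precede ORDER BY

Fix: Reorder: SELECT … FROM … GROUP BY … ORDER BY …

Corrected query:
SELECT location, AVG(reading) AS a FROM sensors GROUP BY location ORDER BY a

Result:
location | a    
---------+------
Lab-A    | NULL 
Lab-B    | NULL 
Lobby    | 7.6  
Garage   | 60.85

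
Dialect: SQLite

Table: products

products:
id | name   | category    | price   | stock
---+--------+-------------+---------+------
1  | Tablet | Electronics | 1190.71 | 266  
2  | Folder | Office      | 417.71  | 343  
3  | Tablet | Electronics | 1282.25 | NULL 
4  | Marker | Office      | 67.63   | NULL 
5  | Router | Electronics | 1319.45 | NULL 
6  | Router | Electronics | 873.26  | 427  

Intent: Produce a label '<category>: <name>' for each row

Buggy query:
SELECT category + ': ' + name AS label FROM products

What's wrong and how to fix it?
Bug: '+' is numeric addition; on text columns SQLite converts them to 0 instead of concatenating

Fix: Use the || operator for string concatenation

Corrected query:
SELECT category || ': ' || name AS label FROM products

Result:
label              
-------------------
Electronics: Tablet
Office: Folder     
Electronics: Tablet
Office: Marker     
Electronics: Router
Electronics: Router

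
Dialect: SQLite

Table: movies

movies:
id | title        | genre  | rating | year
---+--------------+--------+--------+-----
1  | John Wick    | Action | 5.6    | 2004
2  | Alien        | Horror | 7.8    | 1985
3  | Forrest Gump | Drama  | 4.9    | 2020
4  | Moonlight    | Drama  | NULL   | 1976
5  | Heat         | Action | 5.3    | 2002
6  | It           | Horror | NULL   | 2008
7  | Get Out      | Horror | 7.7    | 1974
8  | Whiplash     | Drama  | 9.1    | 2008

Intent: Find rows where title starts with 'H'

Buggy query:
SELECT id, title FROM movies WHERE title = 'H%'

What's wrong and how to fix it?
Bug: Wildcards only work with LIKE; '=' treats '%' as a literal character

Fix: Use LIKE for wildcard pattern matching

Corrected query:
SELECT id, title FROM movies WHERE title LIKE 'H%'

Result:
id | title
---+------
5  | Heat 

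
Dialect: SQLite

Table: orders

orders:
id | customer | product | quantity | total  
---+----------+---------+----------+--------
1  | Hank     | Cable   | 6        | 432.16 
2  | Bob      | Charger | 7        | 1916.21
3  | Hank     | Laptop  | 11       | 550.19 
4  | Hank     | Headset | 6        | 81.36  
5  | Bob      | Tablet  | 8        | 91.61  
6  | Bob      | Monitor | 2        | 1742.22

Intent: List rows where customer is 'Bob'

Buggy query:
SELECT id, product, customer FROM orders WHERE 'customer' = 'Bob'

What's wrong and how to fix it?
Bug: Single quotes denote string literals in SQL; the column name is being compared as a constant string

Fix: Reference the column as customer without single quotes

Corrected query:
SELECT id, product, customer FROM orders WHERE customer = 'Bob'

Result:
id | product | customer
---+---------+---------
2  | Charger | Bob     
5  | Tablet  | Bob     
6  | Monitor | Bob     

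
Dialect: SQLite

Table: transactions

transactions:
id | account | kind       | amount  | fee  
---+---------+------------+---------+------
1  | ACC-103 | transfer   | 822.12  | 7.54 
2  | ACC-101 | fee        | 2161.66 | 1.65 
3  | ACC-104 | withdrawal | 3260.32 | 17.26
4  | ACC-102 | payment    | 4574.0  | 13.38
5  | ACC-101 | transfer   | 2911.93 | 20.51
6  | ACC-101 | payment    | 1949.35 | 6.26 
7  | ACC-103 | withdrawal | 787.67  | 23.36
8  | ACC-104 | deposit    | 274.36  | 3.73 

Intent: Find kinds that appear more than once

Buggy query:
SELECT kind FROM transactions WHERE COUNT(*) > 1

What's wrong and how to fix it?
Bug: WHERE can't reference COUNT(*); aggregates are computed after WHERE

Fix: GROUP BY kind, then filter groups with HAVING COUNT(*) > 1

Corrected query:
SELECT kind FROM transactions GROUP BY kind HAVING COUNT(*) > 1

Result:
kind      
----------
payment   
transfer  
withdrawal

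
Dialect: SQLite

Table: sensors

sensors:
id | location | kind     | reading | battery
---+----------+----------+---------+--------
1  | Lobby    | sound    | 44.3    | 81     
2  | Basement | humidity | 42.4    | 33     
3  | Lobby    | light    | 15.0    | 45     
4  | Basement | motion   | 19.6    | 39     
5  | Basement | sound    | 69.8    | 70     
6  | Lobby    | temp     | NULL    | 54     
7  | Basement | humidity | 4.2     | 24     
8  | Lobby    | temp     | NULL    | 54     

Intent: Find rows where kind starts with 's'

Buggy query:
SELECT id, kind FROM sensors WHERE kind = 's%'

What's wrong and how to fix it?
Bug: Wildcards only work with LIKE; '=' treats '%' as a literal character

Fix: Use LIKE for wildcard pattern matching

Corrected query:
SELECT id, kind FROM sensors WHERE kind LIKE 's%'

Result:
id | kind 
---+------
1  | sound
5  | sound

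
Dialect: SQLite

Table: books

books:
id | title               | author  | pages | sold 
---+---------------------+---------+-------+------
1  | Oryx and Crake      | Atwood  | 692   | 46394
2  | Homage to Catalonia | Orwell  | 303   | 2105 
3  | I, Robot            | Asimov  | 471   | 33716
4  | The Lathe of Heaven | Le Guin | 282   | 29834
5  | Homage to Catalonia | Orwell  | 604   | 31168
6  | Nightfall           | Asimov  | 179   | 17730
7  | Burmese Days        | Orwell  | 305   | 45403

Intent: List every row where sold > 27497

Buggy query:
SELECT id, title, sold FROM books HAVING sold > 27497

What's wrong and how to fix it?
Bug: HAVING filters the output of aggregation, but this query has no GROUP BY and no aggregate functions, so SQLite rejects it (HAVING clause on a non-aggregate query); the condition here is per row

Fix: Use WHERE for row-level filtering

Corrected query:
SELECT id, title, sold FROM books WHERE sold > 27497

Result:
id | title               | sold 
---+---------------------+------
1  | Oryx and Crake      | 46394
3  | I, Robot            | 33716
4  | The Lathe of Heaven | 29834
5  | Homage to Catalonia | 31168
7  | Burmese Days        | 45403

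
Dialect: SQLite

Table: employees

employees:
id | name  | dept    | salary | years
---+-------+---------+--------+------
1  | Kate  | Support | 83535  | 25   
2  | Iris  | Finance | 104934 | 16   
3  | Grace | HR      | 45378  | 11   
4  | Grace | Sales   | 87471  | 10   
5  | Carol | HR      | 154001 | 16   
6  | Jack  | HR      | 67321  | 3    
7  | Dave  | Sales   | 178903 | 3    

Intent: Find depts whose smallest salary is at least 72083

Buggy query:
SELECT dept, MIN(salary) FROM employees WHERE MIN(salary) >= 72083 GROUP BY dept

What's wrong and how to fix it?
Bug: MIN() in WHERE is a misuse of aggregate

Fix: Replace WHERE with HAVING after the GROUP BY

Corrected query:
SELECT dept, MIN(salary) FROM employees GROUP BY dept HAVING MIN(salary) >= 72083

Result:
dept    | MIN(salary)
--------+------------
Finance | 104934     
Sales   | 87471      
Support | 83535      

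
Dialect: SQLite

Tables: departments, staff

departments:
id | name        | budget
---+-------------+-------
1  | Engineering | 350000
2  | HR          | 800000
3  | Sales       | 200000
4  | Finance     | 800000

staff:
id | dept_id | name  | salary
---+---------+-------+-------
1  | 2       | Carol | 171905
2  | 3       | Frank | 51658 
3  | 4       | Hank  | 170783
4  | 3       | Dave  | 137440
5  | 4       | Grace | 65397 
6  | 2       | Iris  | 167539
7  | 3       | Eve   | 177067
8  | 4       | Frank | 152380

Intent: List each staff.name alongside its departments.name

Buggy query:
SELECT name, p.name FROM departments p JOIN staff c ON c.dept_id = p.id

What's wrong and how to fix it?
Bug: Both tables have a 'name' column; the unqualified reference is ambiguous

Fix: Qualify the column with its table alias (c.name)

Corrected query:
SELECT c.name, p.name FROM departments p JOIN staff c ON c.dept_id = p.id

Result:
name  | name   
------+--------
Carol | HR     
Frank | Sales  
Hank  | Finance
Dave  | Sales  
Grace | Finance
Iris  | HR     
Eve   | Sales  
Frank | Finance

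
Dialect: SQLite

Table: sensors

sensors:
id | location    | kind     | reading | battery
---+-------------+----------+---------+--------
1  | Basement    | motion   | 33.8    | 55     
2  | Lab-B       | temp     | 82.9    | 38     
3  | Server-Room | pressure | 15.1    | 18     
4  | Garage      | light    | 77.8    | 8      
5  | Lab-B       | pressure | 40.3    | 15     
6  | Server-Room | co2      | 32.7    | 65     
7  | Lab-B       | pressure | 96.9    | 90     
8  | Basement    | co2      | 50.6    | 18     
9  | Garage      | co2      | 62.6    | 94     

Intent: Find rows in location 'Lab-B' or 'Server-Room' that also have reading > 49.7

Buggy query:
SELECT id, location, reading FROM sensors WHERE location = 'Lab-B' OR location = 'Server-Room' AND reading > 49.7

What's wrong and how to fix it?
Bug: AND binds tighter than OR, so this parses as location = 'Lab-B' OR (location = 'Server-Room' AND reading > 49.7)

Fix: Group the OR with parentheses (or use IN), then AND the threshold

Corrected query:
SELECT id, location, reading FROM sensors WHERE (location = 'Lab-B' OR location = 'Server-Room') AND reading > 49.7

Result:
id | location | reading
---+----------+--------
2  | Lab-B    | 82.9   
7  | Lab-B    | 96.9   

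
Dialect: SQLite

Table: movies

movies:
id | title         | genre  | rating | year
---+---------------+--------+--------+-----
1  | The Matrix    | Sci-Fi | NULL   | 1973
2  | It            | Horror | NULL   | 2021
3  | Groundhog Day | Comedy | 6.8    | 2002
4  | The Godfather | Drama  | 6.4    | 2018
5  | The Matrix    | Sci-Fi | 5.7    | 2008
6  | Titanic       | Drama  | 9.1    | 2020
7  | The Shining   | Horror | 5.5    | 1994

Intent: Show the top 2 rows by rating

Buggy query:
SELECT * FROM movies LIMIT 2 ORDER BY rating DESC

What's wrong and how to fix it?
Bug: LIMIT must come after ORDER BY

Fix: Sort with ORDER BY, then apply LIMIT

Corrected query:
SELECT * FROM movies ORDER BY rating DESC LIMIT 2

Result:
id | title         | genre  | rating | year
---+---------------+--------+--------+-----
6  | Titanic       | Drama  | 9.1    | 2020
3  | Groundhog Day | Comedy | 6.8    | 2002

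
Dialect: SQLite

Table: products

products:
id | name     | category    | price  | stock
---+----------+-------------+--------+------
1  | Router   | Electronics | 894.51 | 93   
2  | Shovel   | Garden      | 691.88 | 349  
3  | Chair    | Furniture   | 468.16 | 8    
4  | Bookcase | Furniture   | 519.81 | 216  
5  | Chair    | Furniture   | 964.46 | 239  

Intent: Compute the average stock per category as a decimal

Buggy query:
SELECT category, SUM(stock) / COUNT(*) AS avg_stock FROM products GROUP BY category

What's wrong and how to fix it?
Bug: Both operands are integers, so '/' performs integer division and truncates

Fix: Multiply by 1.0 (or CAST to REAL) to force floating-point division

Corrected query:
SELECT category, SUM(stock) * 1.0 / COUNT(*) AS avg_stock FROM products GROUP BY category

Result:
category    | avg_stock 
------------+-----------
Electronics | 93        
Furniture   | 154.333333
Garden      | 349       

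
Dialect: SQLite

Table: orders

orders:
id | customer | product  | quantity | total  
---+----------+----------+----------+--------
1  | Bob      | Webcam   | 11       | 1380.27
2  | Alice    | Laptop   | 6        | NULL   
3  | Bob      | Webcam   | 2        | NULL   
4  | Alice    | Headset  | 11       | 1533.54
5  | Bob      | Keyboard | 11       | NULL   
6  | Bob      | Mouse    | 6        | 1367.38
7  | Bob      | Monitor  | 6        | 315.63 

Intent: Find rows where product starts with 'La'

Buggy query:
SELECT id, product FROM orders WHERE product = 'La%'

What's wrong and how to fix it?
Bug: '=' compares the literal string including the % character; pattern matching needs LIKE

Fix: Replace '=' with LIKE so 'La%' is treated as a pattern

Corrected query:
SELECT id, product FROM orders WHERE product LIKE 'La%'

Result:
id | product
---+--------
2  | Laptop 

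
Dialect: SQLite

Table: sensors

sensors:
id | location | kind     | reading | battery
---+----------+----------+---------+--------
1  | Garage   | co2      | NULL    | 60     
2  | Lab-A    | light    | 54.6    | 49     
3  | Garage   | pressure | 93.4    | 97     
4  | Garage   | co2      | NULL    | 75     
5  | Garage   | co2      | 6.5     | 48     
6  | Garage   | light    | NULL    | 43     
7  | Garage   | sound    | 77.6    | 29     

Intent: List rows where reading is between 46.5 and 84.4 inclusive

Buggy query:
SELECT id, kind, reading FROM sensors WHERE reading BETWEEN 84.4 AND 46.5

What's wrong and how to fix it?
Bug: BETWEEN expects the lower bound first; with 84.4 AND 46.5 the range is empty

Fix: Write BETWEEN 46.5 AND 84.4

Corrected query:
SELECT id, kind, reading FROM sensors WHERE reading BETWEEN 46.5 AND 84.4

Result:
id | kind  | reading
---+-------+--------
2  | light | 54.6   
7  | sound | 77.6   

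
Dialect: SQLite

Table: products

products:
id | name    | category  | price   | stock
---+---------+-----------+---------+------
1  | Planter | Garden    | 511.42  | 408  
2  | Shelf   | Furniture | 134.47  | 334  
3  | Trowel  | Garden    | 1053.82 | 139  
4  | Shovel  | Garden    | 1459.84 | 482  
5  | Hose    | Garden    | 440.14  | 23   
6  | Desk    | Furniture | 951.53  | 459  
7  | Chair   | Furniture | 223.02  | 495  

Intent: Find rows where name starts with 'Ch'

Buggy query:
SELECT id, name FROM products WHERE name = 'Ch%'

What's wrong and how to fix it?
Bug: Wildcards only work with LIKE; '=' treats '%' as a literal character

Fix: Replace '=' with LIKE so 'Ch%' is treated as a pattern

Corrected query:
SELECT id, name FROM products WHERE name LIKE 'Ch%'

Result:
id | name 
---+------
7  | Chair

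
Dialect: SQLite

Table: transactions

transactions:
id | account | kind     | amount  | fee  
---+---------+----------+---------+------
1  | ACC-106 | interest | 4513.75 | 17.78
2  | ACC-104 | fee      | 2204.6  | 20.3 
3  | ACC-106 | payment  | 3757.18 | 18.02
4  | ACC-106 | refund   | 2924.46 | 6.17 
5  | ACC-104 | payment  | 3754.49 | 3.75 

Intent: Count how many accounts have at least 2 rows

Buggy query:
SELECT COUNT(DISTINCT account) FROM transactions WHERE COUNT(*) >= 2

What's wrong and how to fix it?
Bug: WHERE filters individual rows, not groups, so a group-level COUNT is invalid there

Fix: Use a subquery that GROUPs and filters with HAVING, then count its rows

Corrected query:
SELECT COUNT(*) FROM (SELECT account FROM transactions GROUP BY account HAVING COUNT(*) >= 2)

Result:
COUNT(*)
--------
2       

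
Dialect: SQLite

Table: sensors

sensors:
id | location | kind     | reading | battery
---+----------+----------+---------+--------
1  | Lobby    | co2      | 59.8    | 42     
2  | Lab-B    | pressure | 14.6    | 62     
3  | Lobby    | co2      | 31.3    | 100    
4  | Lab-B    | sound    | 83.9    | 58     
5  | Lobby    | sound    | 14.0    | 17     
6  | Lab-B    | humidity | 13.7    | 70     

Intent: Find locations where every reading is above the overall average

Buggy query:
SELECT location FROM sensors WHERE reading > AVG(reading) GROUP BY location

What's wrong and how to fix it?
Bug: WHERE evaluates per row before aggregation, so AVG() is unavailable

Fix: Compute the overall average in a scalar subquery and compare each group's MIN against it in HAVING

Corrected query:
SELECT location FROM sensors GROUP BY location HAVING MIN(reading) > (SELECT AVG(reading) FROM sensors)

Result:
(no rows)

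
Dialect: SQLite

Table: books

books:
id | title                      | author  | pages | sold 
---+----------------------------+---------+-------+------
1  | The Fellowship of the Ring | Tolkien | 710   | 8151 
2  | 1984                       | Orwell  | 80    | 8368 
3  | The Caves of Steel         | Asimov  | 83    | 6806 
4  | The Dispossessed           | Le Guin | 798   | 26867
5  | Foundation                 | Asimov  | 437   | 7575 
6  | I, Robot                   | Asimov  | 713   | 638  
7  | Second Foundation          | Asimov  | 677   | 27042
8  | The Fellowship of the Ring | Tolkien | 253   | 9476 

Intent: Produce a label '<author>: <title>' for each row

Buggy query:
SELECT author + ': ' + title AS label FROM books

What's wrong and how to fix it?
Bug: SQLite uses || for string concatenation; + coerces text to numbers (yielding 0)

Fix: Replace + with || to concatenate text

Corrected query:
SELECT author || ': ' || title AS label FROM books

Result:
label                              
-----------------------------------
Tolkien: The Fellowship of the Ring
Orwell: 1984                       
Asimov: The Caves of Steel         
Le Guin: The Dispossessed          
Asimov: Foundation                 
Asimov: I, Robot                   
Asimov: Second Foundation          
Tolkien: The Fellowship of the Ring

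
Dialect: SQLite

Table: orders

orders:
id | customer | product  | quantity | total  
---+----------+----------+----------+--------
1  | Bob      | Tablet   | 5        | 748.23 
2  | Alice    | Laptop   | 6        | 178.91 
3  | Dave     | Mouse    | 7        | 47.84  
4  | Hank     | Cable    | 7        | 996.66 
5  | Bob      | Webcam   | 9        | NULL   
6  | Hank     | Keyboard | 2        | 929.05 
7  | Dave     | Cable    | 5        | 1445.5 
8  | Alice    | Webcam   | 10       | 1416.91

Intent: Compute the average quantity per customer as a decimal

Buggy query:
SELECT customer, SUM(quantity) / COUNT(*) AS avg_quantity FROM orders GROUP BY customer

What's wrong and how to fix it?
Bug: SUM(quantity) and COUNT(*) are both integers; the division truncates the fractional part

Fix: Multiply by 1.0 (or CAST to REAL) to force floating-point division

Corrected query:
SELECT customer, SUM(quantity) * 1.0 / COUNT(*) AS avg_quantity FROM orders GROUP BY customer

Result:
customer | avg_quantity
---------+-------------
Alice    | 8           
Bob      | 7           
Dave     | 6           
Hank     | 4.5         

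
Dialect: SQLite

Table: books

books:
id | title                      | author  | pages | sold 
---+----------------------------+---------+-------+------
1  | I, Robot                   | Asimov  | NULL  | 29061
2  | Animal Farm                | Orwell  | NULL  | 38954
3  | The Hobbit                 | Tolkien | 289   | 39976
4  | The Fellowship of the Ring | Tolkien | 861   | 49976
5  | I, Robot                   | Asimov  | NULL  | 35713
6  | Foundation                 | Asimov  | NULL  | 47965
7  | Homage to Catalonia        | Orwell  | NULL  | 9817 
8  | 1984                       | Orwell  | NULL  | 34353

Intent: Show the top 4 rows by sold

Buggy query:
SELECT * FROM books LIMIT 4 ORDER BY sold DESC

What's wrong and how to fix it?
Bug: LIMIT must come after ORDER BY

Fix: Sort with ORDER BY, then apply LIMIT

Corrected query:
SELECT * FROM books ORDER BY sold DESC LIMIT 4

Result:
id | title                      | author  | pages | sold 
---+----------------------------+---------+-------+------
4  | The Fellowship of the Ring | Tolkien | 861   | 49976
6  | Foundation                 | Asimov  | NULL  | 47965
3  | The Hobbit                 | Tolkien | 289   | 39976
2  | Animal Farm                | Orwell  | NULL  | 38954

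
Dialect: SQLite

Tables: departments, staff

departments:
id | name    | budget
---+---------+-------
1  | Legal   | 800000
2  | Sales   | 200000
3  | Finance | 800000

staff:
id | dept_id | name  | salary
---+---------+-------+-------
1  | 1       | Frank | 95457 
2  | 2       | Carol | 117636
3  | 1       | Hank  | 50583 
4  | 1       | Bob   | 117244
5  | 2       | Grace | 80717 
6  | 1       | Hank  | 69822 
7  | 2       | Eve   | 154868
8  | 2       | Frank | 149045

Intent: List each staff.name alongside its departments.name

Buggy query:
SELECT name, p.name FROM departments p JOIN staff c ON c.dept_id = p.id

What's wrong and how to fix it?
Bug: 'name' exists in both joined tables, so the database can't tell which one is meant

Fix: Prefix ambiguous columns with the table alias

Corrected query:
SELECT c.name, p.name FROM departments p JOIN staff c ON c.dept_id = p.id

Result:
name  | name 
------+------
Frank | Legal
Carol | Sales
Hank  | Legal
Bob   | Legal
Grace | Sales
Hank  | Legal
Eve   | Sales
Frank | Sales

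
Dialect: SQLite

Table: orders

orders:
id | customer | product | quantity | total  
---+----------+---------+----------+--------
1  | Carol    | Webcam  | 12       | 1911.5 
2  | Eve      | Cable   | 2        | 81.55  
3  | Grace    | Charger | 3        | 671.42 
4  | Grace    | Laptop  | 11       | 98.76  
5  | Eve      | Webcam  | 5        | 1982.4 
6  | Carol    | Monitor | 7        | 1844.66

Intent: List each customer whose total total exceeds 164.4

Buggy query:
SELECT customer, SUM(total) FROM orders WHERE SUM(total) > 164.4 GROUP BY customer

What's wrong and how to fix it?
Bug: SUM(total) is an aggregate, but WHERE filters rows before aggregation

Fix: Use HAVING (which filters groups after aggregation) instead of WHERE

Corrected query:
SELECT customer, SUM(total) FROM orders GROUP BY customer HAVING SUM(total) > 164.4

Result:
customer | SUM(total)
---------+-----------
Carol    | 3756.16   
Eve      | 2063.95   
Grace    | 770.18    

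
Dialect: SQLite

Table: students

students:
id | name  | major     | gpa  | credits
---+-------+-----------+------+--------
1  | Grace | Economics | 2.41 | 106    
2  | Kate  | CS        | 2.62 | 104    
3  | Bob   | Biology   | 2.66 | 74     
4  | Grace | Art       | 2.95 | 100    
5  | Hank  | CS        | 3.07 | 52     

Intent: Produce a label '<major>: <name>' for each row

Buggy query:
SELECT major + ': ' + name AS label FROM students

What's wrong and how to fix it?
Bug: SQLite uses || for string concatenation; + coerces text to numbers (yielding 0)

Fix: Replace + with || to concatenate text

Corrected query:
SELECT major || ': ' || name AS label FROM students

Result:
label           
----------------
Economics: Grace
CS: Kate        
Biology: Bob    
Art: Grace      
CS: Hank        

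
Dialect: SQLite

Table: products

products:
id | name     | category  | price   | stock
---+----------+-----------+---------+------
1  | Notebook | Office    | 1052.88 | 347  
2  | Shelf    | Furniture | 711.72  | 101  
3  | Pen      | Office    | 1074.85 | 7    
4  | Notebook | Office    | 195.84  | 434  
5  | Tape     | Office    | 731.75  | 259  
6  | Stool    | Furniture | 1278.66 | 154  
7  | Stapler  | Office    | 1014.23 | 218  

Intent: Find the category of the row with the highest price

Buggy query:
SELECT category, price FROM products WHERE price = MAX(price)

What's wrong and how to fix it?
Bug: MAX(price) is an aggregate and cannot be used directly in WHERE

Fix: Wrap MAX in a scalar subquery so WHERE compares against a single value

Corrected query:
SELECT category, price FROM products WHERE price = (SELECT MAX(price) FROM products)

Result:
category  | price  
----------+--------
Furniture | 1278.66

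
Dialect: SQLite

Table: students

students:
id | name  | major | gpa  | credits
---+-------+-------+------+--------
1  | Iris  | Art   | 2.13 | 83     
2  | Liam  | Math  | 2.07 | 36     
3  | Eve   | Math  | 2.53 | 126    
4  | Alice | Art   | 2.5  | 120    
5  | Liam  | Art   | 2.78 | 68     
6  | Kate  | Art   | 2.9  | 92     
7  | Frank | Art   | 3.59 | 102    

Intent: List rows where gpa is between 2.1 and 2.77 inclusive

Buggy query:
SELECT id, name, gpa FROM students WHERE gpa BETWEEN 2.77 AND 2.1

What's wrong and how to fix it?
Bug: The bounds are reversed; BETWEEN a AND b requires a <= b to match anything

Fix: Write BETWEEN 2.1 AND 2.77

Corrected query:
SELECT id, name, gpa FROM students WHERE gpa BETWEEN 2.1 AND 2.77

Result:
id | name  | gpa 
---+-------+-----
1  | Iris  | 2.13
3  | Eve   | 2.53
4  | Alice | 2.5 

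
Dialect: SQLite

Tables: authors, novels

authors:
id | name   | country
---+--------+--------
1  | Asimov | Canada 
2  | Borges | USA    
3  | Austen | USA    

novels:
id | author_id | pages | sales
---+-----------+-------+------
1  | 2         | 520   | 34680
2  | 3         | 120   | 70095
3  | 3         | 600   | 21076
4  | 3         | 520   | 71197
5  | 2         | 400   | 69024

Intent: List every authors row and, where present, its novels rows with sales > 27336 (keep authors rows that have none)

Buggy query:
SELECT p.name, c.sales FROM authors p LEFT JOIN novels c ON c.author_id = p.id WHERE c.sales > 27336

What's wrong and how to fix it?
Bug: Filtering c.sales in WHERE discards the NULL rows produced by LEFT JOIN, turning it into an inner join

Fix: Put 'c.sales > 27336' in the JOIN's ON clause instead of WHERE

Corrected query:
SELECT p.name, c.sales FROM authors p LEFT JOIN novels c ON c.author_id = p.id AND c.sales > 27336

Result:
name   | sales
-------+------
Asimov | NULL 
Borges | 34680
Borges | 69024
Austen | 70095
Austen | 71197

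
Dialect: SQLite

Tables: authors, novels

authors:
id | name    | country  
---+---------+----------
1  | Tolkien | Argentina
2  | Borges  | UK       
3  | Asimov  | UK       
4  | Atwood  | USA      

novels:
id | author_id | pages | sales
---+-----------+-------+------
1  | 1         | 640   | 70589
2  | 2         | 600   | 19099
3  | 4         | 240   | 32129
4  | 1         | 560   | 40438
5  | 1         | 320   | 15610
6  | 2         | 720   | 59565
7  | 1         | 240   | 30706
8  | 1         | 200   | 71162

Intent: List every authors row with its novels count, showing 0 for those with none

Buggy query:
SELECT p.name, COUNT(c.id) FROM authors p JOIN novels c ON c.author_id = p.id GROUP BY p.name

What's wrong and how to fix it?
Bug: An inner join excludes parents with zero children

Fix: Switch to LEFT JOIN to retain unmatched parent rows

Corrected query:
SELECT p.name, COUNT(c.id) FROM authors p LEFT JOIN novels c ON c.author_id = p.id GROUP BY p.name

Result:
name    | COUNT(c.id)
--------+------------
Asimov  | 0          
Atwood  | 1          
Borges  | 2          
Tolkien | 5          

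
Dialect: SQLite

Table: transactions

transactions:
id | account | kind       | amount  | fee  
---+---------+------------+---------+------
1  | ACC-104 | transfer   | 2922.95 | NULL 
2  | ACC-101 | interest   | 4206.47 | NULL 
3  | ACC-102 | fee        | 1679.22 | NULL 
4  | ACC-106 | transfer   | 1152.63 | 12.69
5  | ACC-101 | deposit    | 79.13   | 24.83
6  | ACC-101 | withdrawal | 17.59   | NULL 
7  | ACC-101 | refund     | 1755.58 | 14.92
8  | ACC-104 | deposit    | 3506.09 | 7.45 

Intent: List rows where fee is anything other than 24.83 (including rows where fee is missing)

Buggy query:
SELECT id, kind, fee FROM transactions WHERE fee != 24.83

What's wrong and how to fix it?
Bug: 'fee != 24.83' is unknown when fee is NULL, so NULL rows are silently excluded

Fix: Add an explicit OR fee IS NULL to include the missing-value rows

Corrected query:
SELECT id, kind, fee FROM transactions WHERE fee != 24.83 OR fee IS NULL

Result:
id | kind       | fee  
---+------------+------
1  | transfer   | NULL 
2  | interest   | NULL 
3  | fee        | NULL 
4  | transfer   | 12.69
6  | withdrawal | NULL 
7  | refund     | 14.92
8  | deposit    | 7.45 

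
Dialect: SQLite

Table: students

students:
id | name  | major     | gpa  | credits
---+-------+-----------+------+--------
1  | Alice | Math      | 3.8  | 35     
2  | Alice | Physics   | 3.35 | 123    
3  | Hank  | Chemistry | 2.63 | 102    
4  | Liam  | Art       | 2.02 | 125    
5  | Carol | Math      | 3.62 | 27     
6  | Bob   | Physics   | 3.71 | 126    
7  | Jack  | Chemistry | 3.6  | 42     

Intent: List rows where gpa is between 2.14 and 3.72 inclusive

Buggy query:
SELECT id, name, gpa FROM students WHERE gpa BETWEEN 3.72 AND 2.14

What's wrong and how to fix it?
Bug: The bounds are reversed; BETWEEN a AND b requires a <= b to match anything

Fix: Swap the bounds so the smaller value comes first

Corrected query:
SELECT id, name, gpa FROM students WHERE gpa BETWEEN 2.14 AND 3.72

Result:
id | name  | gpa 
---+-------+-----
2  | Alice | 3.35
3  | Hank  | 2.63
5  | Carol | 3.62
6  | Bob   | 3.71
7  | Jack  | 3.6 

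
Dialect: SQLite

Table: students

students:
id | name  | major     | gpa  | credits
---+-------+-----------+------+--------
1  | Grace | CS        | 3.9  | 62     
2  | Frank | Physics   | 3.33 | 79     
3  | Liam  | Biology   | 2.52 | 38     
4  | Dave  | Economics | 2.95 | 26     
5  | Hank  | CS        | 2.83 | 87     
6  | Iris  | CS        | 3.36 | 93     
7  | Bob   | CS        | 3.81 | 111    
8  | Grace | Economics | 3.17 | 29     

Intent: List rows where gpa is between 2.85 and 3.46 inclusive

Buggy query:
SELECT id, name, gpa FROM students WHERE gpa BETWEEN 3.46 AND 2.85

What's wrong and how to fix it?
Bug: BETWEEN expects the lower bound first; with 3.46 AND 2.85 the range is empty

Fix: Write BETWEEN 2.85 AND 3.46

Corrected query:
SELECT id, name, gpa FROM students WHERE gpa BETWEEN 2.85 AND 3.46

Result:
id | name  | gpa 
---+-------+-----
2  | Frank | 3.33
4  | Dave  | 2.95
6  | Iris  | 3.36
8  | Grace | 3.17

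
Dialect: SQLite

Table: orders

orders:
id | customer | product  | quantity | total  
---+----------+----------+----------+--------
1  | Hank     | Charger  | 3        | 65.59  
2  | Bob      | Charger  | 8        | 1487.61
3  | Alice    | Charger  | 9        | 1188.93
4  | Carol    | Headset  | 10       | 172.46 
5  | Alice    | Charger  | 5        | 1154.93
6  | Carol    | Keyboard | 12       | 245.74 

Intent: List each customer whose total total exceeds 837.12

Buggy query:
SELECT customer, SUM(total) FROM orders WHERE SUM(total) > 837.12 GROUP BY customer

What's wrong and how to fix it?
Bug: Aggregate functions cannot appear in a WHERE clause

Fix: Use HAVING (which filters groups after aggregation) instead of WHERE

Corrected query:
SELECT customer, SUM(total) FROM orders GROUP BY customer HAVING SUM(total) > 837.12

Result:
customer | SUM(total)
---------+-----------
Alice    | 2343.86   
Bob      | 1487.61   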